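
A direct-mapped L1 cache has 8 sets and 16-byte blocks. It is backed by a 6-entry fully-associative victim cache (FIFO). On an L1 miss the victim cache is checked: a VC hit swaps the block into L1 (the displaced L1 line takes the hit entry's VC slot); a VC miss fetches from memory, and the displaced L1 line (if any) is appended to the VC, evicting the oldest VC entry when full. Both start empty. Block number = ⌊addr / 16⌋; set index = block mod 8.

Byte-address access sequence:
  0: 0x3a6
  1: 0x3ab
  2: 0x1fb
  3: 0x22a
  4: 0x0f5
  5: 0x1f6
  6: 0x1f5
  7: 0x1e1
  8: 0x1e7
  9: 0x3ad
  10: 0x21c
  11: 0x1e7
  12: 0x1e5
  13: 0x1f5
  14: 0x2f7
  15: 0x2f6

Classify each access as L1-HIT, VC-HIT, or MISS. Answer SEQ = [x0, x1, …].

  [0] addr=0x3a6 blk=58 s=2: MISS | VC []
  [1] addr=0x3ab blk=58 s=2: L1-HIT | VC []
  [2] addr=0x1fb blk=31 s=7: MISS | VC []
  [3] addr=0x22a blk=34 s=2: MISS | VC [58]
  [4] addr=0xf5 blk=15 s=7: MISS | VC [58, 31]
  [5] addr=0x1f6 blk=31 s=7: VC-HIT | VC [58, 15]
  [6] addr=0x1f5 blk=31 s=7: L1-HIT | VC [58, 15]
  [7] addr=0x1e1 blk=30 s=6: MISS | VC [58, 15]
  [8] addr=0x1e7 blk=30 s=6: L1-HIT | VC [58, 15]
  [9] addr=0x3ad blk=58 s=2: VC-HIT | VC [34, 15]
  [10] addr=0x21c blk=33 s=1: MISS | VC [34, 15]
  [11] addr=0x1e7 blk=30 s=6: L1-HIT | VC [34, 15]
  [12] addr=0x1e5 blk=30 s=6: L1-HIT | VC [34, 15]
  [13] addr=0x1f5 blk=31 s=7: L1-HIT | VC [34, 15]
  [14] addr=0x2f7 blk=47 s=7: MISS | VC [34, 15, 31]
  [15] addr=0x2f6 blk=47 s=7: L1-HIT | VC [34, 15, 31]

SEQ = [MISS, L1-HIT, MISS, MISS, MISS, VC-HIT, L1-HIT, MISS, L1-HIT, VC-HIT, MISS, L1-HIT, L1-HIT, L1-HIT, MISS, L1-HIT]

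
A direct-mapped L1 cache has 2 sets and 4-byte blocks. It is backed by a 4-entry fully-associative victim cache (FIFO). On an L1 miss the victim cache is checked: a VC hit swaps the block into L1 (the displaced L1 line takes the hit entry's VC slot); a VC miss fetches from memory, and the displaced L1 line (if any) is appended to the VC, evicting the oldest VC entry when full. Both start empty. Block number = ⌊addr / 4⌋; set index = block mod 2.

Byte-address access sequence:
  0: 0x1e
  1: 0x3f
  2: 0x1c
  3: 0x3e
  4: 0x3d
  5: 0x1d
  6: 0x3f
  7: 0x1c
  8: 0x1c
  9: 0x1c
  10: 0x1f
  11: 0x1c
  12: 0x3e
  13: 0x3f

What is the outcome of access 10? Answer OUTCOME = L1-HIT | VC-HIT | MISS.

  [0] addr=0x1e blk=7 s=1: MISS | VC []
  [1] addr=0x3f blk=15 s=1: MISS | VC [7]
  [2] addr=0x1c blk=7 s=1: VC-HIT | VC [15]
  [3] addr=0x3e blk=15 s=1: VC-HIT | VC [7]
  [4] addr=0x3d blk=15 s=1: L1-HIT | VC [7]
  [5] addr=0x1d blk=7 s=1: VC-HIT | VC [15]
  [6] addr=0x3f blk=15 s=1: VC-HIT | VC [7]
  [7] addr=0x1c blk=7 s=1: VC-HIT | VC [15]
  [8] addr=0x1c blk=7 s=1: L1-HIT | VC [15]
  [9] addr=0x1c blk=7 s=1: L1-HIT | VC [15]
  [10] addr=0x1f blk=7 s=1: L1-HIT | VC [15]
  [11] addr=0x1c blk=7 s=1: L1-HIT | VC [15]
  [12] addr=0x3e blk=15 s=1: VC-HIT | VC [7]
  [13] addr=0x3f blk=15 s=1: L1-HIT | VC [7]

OUTCOME = L1-HIT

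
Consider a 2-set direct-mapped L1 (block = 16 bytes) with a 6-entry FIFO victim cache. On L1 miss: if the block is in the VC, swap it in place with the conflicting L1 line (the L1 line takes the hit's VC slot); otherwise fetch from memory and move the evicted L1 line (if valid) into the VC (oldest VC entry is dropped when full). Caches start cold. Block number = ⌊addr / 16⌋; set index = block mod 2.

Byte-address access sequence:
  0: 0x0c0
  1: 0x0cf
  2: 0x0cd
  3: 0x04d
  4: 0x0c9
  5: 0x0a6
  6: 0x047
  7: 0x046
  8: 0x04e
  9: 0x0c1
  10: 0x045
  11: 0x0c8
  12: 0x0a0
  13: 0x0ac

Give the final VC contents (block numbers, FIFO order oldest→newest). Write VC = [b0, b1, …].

VC = [12, 4]

#0 0xc0→b12/s0 MISS; vc=[]
#1 0xcf→b12/s0 L1-HIT; vc=[]
#2 0xcd→b12/s0 L1-HIT; vc=[]
#3 0x4d→b4/s0 MISS; vc=[12]
#4 0xc9→b12/s0 VC-HIT; vc=[4]
#5 0xa6→b10/s0 MISS; vc=[4,12]
#6 0x47→b4/s0 VC-HIT; vc=[10,12]
#7 0x46→b4/s0 L1-HIT; vc=[10,12]
#8 0x4e→b4/s0 L1-HIT; vc=[10,12]
#9 0xc1→b12/s0 VC-HIT; vc=[10,4]
#10 0x45→b4/s0 VC-HIT; vc=[10,12]
#11 0xc8→b12/s0 VC-HIT; vc=[10,4]
#12 0xa0→b10/s0 VC-HIT; vc=[12,4]
#13 0xac→b10/s0 L1-HIT; vc=[12,4]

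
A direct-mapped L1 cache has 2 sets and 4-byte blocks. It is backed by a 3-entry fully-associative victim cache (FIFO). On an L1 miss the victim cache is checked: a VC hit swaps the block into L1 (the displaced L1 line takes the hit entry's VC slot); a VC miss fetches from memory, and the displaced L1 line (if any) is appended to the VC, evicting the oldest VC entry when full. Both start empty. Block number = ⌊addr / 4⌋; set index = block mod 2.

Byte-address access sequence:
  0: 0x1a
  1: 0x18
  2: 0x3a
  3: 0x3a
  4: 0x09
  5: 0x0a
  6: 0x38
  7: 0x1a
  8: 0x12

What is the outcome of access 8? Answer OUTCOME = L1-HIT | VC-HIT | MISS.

  [0] addr=0x1a blk=6 s=0: MISS | VC []
  [1] addr=0x18 blk=6 s=0: L1-HIT | VC []
  [2] addr=0x3a blk=14 s=0: MISS | VC [6]
  [3] addr=0x3a blk=14 s=0: L1-HIT | VC [6]
  [4] addr=0x9 blk=2 s=0: MISS | VC [6, 14]
  [5] addr=0xa blk=2 s=0: L1-HIT | VC [6, 14]
  [6] addr=0x38 blk=14 s=0: VC-HIT | VC [6, 2]
  [7] addr=0x1a blk=6 s=0: VC-HIT | VC [14, 2]
  [8] addr=0x12 blk=4 s=0: MISS | VC [14, 2, 6]

OUTCOME = MISS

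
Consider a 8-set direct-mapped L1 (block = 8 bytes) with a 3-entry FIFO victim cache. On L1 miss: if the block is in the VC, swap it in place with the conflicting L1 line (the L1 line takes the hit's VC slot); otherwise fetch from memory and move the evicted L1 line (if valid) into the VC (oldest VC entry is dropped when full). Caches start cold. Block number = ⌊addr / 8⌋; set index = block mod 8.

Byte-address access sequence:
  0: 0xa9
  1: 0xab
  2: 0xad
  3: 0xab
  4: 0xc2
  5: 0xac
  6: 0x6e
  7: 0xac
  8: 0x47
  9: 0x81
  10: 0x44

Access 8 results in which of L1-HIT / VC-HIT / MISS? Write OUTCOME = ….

OUTCOME = MISS

0: 0xa9 (blk 21, set 5) → MISS  vc=[]
1: 0xab (blk 21, set 5) → L1-HIT  vc=[]
2: 0xad (blk 21, set 5) → L1-HIT  vc=[]
3: 0xab (blk 21, set 5) → L1-HIT  vc=[]
4: 0xc2 (blk 24, set 0) → MISS  vc=[]
5: 0xac (blk 21, set 5) → L1-HIT  vc=[]
6: 0x6e (blk 13, set 5) → MISS  vc=[21]
7: 0xac (blk 21, set 5) → VC-HIT  vc=[13]
8: 0x47 (blk 8, set 0) → MISS  vc=[13, 24]
9: 0x81 (blk 16, set 0) → MISS  vc=[13, 24, 8]
10: 0x44 (blk 8, set 0) → VC-HIT  vc=[13, 24, 16]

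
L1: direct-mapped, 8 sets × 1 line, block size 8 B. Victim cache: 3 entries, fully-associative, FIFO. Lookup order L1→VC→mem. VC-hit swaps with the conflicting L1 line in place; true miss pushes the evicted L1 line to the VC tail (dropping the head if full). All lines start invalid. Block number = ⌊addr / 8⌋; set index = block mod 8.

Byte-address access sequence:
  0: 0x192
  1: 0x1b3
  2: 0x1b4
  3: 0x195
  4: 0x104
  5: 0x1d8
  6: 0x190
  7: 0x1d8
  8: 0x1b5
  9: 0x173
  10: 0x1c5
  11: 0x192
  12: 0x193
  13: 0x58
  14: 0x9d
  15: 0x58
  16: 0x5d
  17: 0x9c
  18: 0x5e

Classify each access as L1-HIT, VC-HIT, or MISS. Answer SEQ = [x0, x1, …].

SEQ = [MISS, MISS, L1-HIT, L1-HIT, MISS, MISS, L1-HIT, L1-HIT, L1-HIT, MISS, MISS, L1-HIT, L1-HIT, MISS, MISS, VC-HIT, L1-HIT, VC-HIT, VC-HIT]

  [0] addr=0x192 blk=50 s=2: MISS | VC []
  [1] addr=0x1b3 blk=54 s=6: MISS | VC []
  [2] addr=0x1b4 blk=54 s=6: L1-HIT | VC []
  [3] addr=0x195 blk=50 s=2: L1-HIT | VC []
  [4] addr=0x104 blk=32 s=0: MISS | VC []
  [5] addr=0x1d8 blk=59 s=3: MISS | VC []
  [6] addr=0x190 blk=50 s=2: L1-HIT | VC []
  [7] addr=0x1d8 blk=59 s=3: L1-HIT | VC []
  [8] addr=0x1b5 blk=54 s=6: L1-HIT | VC []
  [9] addr=0x173 blk=46 s=6: MISS | VC [54]
  [10] addr=0x1c5 blk=56 s=0: MISS | VC [54, 32]
  [11] addr=0x192 blk=50 s=2: L1-HIT | VC [54, 32]
  [12] addr=0x193 blk=50 s=2: L1-HIT | VC [54, 32]
  [13] addr=0x58 blk=11 s=3: MISS | VC [54, 32, 59]
  [14] addr=0x9d blk=19 s=3: MISS | VC [32, 59, 11]
  [15] addr=0x58 blk=11 s=3: VC-HIT | VC [32, 59, 19]
  [16] addr=0x5d blk=11 s=3: L1-HIT | VC [32, 59, 19]
  [17] addr=0x9c blk=19 s=3: VC-HIT | VC [32, 59, 11]
  [18] addr=0x5e blk=11 s=3: VC-HIT | VC [32, 59, 19]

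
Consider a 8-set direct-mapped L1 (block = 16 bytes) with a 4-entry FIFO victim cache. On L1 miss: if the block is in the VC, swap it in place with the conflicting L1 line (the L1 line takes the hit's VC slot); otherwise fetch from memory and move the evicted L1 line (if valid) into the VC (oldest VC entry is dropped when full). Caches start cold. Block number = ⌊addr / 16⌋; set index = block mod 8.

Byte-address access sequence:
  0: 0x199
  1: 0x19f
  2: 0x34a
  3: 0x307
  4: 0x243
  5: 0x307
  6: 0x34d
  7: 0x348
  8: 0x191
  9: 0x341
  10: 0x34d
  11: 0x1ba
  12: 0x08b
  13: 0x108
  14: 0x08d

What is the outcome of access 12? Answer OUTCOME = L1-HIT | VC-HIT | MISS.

#0 0x199→b25/s1 MISS; vc=[]
#1 0x19f→b25/s1 L1-HIT; vc=[]
#2 0x34a→b52/s4 MISS; vc=[]
#3 0x307→b48/s0 MISS; vc=[]
#4 0x243→b36/s4 MISS; vc=[52]
#5 0x307→b48/s0 L1-HIT; vc=[52]
#6 0x34d→b52/s4 VC-HIT; vc=[36]
#7 0x348→b52/s4 L1-HIT; vc=[36]
#8 0x191→b25/s1 L1-HIT; vc=[36]
#9 0x341→b52/s4 L1-HIT; vc=[36]
#10 0x34d→b52/s4 L1-HIT; vc=[36]
#11 0x1ba→b27/s3 MISS; vc=[36]
#12 0x8b→b8/s0 MISS; vc=[36,48]
#13 0x108→b16/s0 MISS; vc=[36,48,8]
#14 0x8d→b8/s0 VC-HIT; vc=[36,48,16]

OUTCOME = MISS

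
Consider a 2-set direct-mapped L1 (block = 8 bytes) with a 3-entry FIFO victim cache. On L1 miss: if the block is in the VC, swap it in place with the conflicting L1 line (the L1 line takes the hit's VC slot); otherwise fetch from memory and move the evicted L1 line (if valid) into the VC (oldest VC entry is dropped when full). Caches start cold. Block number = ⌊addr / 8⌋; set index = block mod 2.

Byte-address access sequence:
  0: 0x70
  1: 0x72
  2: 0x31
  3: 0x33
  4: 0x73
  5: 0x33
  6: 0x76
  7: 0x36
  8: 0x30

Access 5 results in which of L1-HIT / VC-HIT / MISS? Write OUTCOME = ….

OUTCOME = VC-HIT

#0 0x70→b14/s0 MISS; vc=[]
#1 0x72→b14/s0 L1-HIT; vc=[]
#2 0x31→b6/s0 MISS; vc=[14]
#3 0x33→b6/s0 L1-HIT; vc=[14]
#4 0x73→b14/s0 VC-HIT; vc=[6]
#5 0x33→b6/s0 VC-HIT; vc=[14]
#6 0x76→b14/s0 VC-HIT; vc=[6]
#7 0x36→b6/s0 VC-HIT; vc=[14]
#8 0x30→b6/s0 L1-HIT; vc=[14]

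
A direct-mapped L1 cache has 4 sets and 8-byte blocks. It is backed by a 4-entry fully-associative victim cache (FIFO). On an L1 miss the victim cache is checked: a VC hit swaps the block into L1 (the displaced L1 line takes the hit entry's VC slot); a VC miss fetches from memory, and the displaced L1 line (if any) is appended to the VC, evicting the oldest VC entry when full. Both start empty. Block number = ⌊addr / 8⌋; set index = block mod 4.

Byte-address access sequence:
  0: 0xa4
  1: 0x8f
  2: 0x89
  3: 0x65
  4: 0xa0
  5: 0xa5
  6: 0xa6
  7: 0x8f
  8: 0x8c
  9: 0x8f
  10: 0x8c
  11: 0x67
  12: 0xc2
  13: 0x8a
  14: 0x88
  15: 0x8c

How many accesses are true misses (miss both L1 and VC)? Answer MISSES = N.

0: 0xa4 (blk 20, set 0) → MISS  vc=[]
1: 0x8f (blk 17, set 1) → MISS  vc=[]
2: 0x89 (blk 17, set 1) → L1-HIT  vc=[]
3: 0x65 (blk 12, set 0) → MISS  vc=[20]
4: 0xa0 (blk 20, set 0) → VC-HIT  vc=[12]
5: 0xa5 (blk 20, set 0) → L1-HIT  vc=[12]
6: 0xa6 (blk 20, set 0) → L1-HIT  vc=[12]
7: 0x8f (blk 17, set 1) → L1-HIT  vc=[12]
8: 0x8c (blk 17, set 1) → L1-HIT  vc=[12]
9: 0x8f (blk 17, set 1) → L1-HIT  vc=[12]
10: 0x8c (blk 17, set 1) → L1-HIT  vc=[12]
11: 0x67 (blk 12, set 0) → VC-HIT  vc=[20]
12: 0xc2 (blk 24, set 0) → MISS  vc=[20, 12]
13: 0x8a (blk 17, set 1) → L1-HIT  vc=[20, 12]
14: 0x88 (blk 17, set 1) → L1-HIT  vc=[20, 12]
15: 0x8c (blk 17, set 1) → L1-HIT  vc=[20, 12]

MISSES = 4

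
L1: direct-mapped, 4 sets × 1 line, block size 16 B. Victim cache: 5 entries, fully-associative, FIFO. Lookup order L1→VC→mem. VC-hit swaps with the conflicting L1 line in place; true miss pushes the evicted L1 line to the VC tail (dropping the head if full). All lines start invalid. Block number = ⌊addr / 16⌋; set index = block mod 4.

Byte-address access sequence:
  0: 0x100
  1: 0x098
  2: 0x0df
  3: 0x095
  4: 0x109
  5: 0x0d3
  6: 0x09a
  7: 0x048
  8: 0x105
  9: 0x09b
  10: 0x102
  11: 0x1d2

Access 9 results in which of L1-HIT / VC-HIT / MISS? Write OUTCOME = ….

  [0] addr=0x100 blk=16 s=0: MISS | VC []
  [1] addr=0x98 blk=9 s=1: MISS | VC []
  [2] addr=0xdf blk=13 s=1: MISS | VC [9]
  [3] addr=0x95 blk=9 s=1: VC-HIT | VC [13]
  [4] addr=0x109 blk=16 s=0: L1-HIT | VC [13]
  [5] addr=0xd3 blk=13 s=1: VC-HIT | VC [9]
  [6] addr=0x9a blk=9 s=1: VC-HIT | VC [13]
  [7] addr=0x48 blk=4 s=0: MISS | VC [13, 16]
  [8] addr=0x105 blk=16 s=0: VC-HIT | VC [13, 4]
  [9] addr=0x9b blk=9 s=1: L1-HIT | VC [13, 4]
  [10] addr=0x102 blk=16 s=0: L1-HIT | VC [13, 4]
  [11] addr=0x1d2 blk=29 s=1: MISS | VC [13, 4, 9]

OUTCOME = L1-HIT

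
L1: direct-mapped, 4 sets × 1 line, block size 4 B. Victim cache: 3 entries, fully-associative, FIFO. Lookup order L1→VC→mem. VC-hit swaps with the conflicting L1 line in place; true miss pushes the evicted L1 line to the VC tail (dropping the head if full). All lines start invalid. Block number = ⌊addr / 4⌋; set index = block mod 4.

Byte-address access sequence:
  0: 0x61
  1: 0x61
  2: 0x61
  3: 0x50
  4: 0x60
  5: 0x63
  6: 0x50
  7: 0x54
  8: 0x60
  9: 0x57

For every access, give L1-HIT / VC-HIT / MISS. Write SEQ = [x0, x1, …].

SEQ = [MISS, L1-HIT, L1-HIT, MISS, VC-HIT, L1-HIT, VC-HIT, MISS, VC-HIT, L1-HIT]

  [0] addr=0x61 blk=24 s=0: MISS | VC []
  [1] addr=0x61 blk=24 s=0: L1-HIT | VC []
  [2] addr=0x61 blk=24 s=0: L1-HIT | VC []
  [3] addr=0x50 blk=20 s=0: MISS | VC [24]
  [4] addr=0x60 blk=24 s=0: VC-HIT | VC [20]
  [5] addr=0x63 blk=24 s=0: L1-HIT | VC [20]
  [6] addr=0x50 blk=20 s=0: VC-HIT | VC [24]
  [7] addr=0x54 blk=21 s=1: MISS | VC [24]
  [8] addr=0x60 blk=24 s=0: VC-HIT | VC [20]
  [9] addr=0x57 blk=21 s=1: L1-HIT | VC [20]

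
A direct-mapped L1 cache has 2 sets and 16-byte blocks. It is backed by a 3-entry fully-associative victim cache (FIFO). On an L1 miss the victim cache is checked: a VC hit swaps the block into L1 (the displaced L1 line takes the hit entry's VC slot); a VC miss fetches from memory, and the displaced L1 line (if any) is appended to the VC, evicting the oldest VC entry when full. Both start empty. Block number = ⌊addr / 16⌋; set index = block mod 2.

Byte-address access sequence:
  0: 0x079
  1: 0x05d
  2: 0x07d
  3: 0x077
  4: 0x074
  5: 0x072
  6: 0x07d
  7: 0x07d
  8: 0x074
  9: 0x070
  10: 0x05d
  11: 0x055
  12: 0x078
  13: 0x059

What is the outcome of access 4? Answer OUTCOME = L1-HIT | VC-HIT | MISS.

#0 0x79→b7/s1 MISS; vc=[]
#1 0x5d→b5/s1 MISS; vc=[7]
#2 0x7d→b7/s1 VC-HIT; vc=[5]
#3 0x77→b7/s1 L1-HIT; vc=[5]
#4 0x74→b7/s1 L1-HIT; vc=[5]
#5 0x72→b7/s1 L1-HIT; vc=[5]
#6 0x7d→b7/s1 L1-HIT; vc=[5]
#7 0x7d→b7/s1 L1-HIT; vc=[5]
#8 0x74→b7/s1 L1-HIT; vc=[5]
#9 0x70→b7/s1 L1-HIT; vc=[5]
#10 0x5d→b5/s1 VC-HIT; vc=[7]
#11 0x55→b5/s1 L1-HIT; vc=[7]
#12 0x78→b7/s1 VC-HIT; vc=[5]
#13 0x59→b5/s1 VC-HIT; vc=[7]

OUTCOME = L1-HIT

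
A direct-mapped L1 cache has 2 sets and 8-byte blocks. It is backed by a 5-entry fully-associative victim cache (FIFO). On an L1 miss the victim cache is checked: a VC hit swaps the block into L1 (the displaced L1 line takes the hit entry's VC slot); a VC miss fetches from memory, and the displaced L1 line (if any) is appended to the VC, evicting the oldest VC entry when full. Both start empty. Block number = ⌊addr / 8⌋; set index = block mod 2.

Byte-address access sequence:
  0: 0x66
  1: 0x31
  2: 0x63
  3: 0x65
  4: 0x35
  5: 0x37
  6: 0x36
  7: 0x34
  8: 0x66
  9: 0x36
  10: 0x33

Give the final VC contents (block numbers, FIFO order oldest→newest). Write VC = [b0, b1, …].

VC = [12]

0: 0x66 (blk 12, set 0) → MISS  vc=[]
1: 0x31 (blk 6, set 0) → MISS  vc=[12]
2: 0x63 (blk 12, set 0) → VC-HIT  vc=[6]
3: 0x65 (blk 12, set 0) → L1-HIT  vc=[6]
4: 0x35 (blk 6, set 0) → VC-HIT  vc=[12]
5: 0x37 (blk 6, set 0) → L1-HIT  vc=[12]
6: 0x36 (blk 6, set 0) → L1-HIT  vc=[12]
7: 0x34 (blk 6, set 0) → L1-HIT  vc=[12]
8: 0x66 (blk 12, set 0) → VC-HIT  vc=[6]
9: 0x36 (blk 6, set 0) → VC-HIT  vc=[12]
10: 0x33 (blk 6, set 0) → L1-HIT  vc=[12]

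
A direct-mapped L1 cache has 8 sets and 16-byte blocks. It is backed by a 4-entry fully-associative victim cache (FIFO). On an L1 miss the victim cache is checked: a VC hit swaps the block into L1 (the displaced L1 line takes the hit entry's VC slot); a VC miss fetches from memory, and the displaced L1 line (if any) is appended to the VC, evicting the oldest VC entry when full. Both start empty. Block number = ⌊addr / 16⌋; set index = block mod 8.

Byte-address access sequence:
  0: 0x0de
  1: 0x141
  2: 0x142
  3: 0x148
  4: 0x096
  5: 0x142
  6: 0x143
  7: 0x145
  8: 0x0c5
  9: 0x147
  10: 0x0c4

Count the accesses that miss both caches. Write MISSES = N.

MISSES = 4

  [0] addr=0xde blk=13 s=5: MISS | VC []
  [1] addr=0x141 blk=20 s=4: MISS | VC []
  [2] addr=0x142 blk=20 s=4: L1-HIT | VC []
  [3] addr=0x148 blk=20 s=4: L1-HIT | VC []
  [4] addr=0x96 blk=9 s=1: MISS | VC []
  [5] addr=0x142 blk=20 s=4: L1-HIT | VC []
  [6] addr=0x143 blk=20 s=4: L1-HIT | VC []
  [7] addr=0x145 blk=20 s=4: L1-HIT | VC []
  [8] addr=0xc5 blk=12 s=4: MISS | VC [20]
  [9] addr=0x147 blk=20 s=4: VC-HIT | VC [12]
  [10] addr=0xc4 blk=12 s=4: VC-HIT | VC [20]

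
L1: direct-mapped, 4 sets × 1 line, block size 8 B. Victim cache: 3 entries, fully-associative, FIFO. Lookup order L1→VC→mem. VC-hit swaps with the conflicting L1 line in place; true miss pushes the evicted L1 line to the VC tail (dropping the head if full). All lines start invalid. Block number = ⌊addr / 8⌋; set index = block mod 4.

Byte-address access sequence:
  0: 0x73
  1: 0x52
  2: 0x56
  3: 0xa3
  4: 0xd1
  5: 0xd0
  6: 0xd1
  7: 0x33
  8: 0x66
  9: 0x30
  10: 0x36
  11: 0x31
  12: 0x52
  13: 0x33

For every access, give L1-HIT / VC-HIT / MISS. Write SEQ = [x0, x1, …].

#0 0x73→b14/s2 MISS; vc=[]
#1 0x52→b10/s2 MISS; vc=[14]
#2 0x56→b10/s2 L1-HIT; vc=[14]
#3 0xa3→b20/s0 MISS; vc=[14]
#4 0xd1→b26/s2 MISS; vc=[14,10]
#5 0xd0→b26/s2 L1-HIT; vc=[14,10]
#6 0xd1→b26/s2 L1-HIT; vc=[14,10]
#7 0x33→b6/s2 MISS; vc=[14,10,26]
#8 0x66→b12/s0 MISS; vc=[10,26,20]
#9 0x30→b6/s2 L1-HIT; vc=[10,26,20]
#10 0x36→b6/s2 L1-HIT; vc=[10,26,20]
#11 0x31→b6/s2 L1-HIT; vc=[10,26,20]
#12 0x52→b10/s2 VC-HIT; vc=[6,26,20]
#13 0x33→b6/s2 VC-HIT; vc=[10,26,20]

SEQ = [MISS, MISS, L1-HIT, MISS, MISS, L1-HIT, L1-HIT, MISS, MISS, L1-HIT, L1-HIT, L1-HIT, VC-HIT, VC-HIT]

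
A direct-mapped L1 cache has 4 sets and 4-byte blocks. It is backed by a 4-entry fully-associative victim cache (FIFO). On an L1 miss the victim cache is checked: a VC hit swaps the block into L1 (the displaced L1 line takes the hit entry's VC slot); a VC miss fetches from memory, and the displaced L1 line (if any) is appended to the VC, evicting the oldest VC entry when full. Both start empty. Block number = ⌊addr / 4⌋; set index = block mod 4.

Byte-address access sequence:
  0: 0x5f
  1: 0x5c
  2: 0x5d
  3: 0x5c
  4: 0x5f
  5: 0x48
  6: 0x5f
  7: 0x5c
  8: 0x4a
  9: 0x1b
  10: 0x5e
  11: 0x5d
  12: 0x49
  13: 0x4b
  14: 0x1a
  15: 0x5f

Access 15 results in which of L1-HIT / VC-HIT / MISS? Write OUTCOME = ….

#0 0x5f→b23/s3 MISS; vc=[]
#1 0x5c→b23/s3 L1-HIT; vc=[]
#2 0x5d→b23/s3 L1-HIT; vc=[]
#3 0x5c→b23/s3 L1-HIT; vc=[]
#4 0x5f→b23/s3 L1-HIT; vc=[]
#5 0x48→b18/s2 MISS; vc=[]
#6 0x5f→b23/s3 L1-HIT; vc=[]
#7 0x5c→b23/s3 L1-HIT; vc=[]
#8 0x4a→b18/s2 L1-HIT; vc=[]
#9 0x1b→b6/s2 MISS; vc=[18]
#10 0x5e→b23/s3 L1-HIT; vc=[18]
#11 0x5d→b23/s3 L1-HIT; vc=[18]
#12 0x49→b18/s2 VC-HIT; vc=[6]
#13 0x4b→b18/s2 L1-HIT; vc=[6]
#14 0x1a→b6/s2 VC-HIT; vc=[18]
#15 0x5f→b23/s3 L1-HIT; vc=[18]

OUTCOME = L1-HIT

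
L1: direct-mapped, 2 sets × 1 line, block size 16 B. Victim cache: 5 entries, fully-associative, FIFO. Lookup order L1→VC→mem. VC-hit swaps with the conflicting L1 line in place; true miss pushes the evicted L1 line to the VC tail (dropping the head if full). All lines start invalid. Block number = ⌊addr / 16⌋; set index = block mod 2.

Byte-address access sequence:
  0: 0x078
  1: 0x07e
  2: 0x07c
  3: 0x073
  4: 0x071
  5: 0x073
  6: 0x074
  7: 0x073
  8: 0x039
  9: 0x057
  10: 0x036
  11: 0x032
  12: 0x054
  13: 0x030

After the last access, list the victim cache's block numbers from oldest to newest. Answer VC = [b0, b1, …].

VC = [7, 5]

#0 0x78→b7/s1 MISS; vc=[]
#1 0x7e→b7/s1 L1-HIT; vc=[]
#2 0x7c→b7/s1 L1-HIT; vc=[]
#3 0x73→b7/s1 L1-HIT; vc=[]
#4 0x71→b7/s1 L1-HIT; vc=[]
#5 0x73→b7/s1 L1-HIT; vc=[]
#6 0x74→b7/s1 L1-HIT; vc=[]
#7 0x73→b7/s1 L1-HIT; vc=[]
#8 0x39→b3/s1 MISS; vc=[7]
#9 0x57→b5/s1 MISS; vc=[7,3]
#10 0x36→b3/s1 VC-HIT; vc=[7,5]
#11 0x32→b3/s1 L1-HIT; vc=[7,5]
#12 0x54→b5/s1 VC-HIT; vc=[7,3]
#13 0x30→b3/s1 VC-HIT; vc=[7,5]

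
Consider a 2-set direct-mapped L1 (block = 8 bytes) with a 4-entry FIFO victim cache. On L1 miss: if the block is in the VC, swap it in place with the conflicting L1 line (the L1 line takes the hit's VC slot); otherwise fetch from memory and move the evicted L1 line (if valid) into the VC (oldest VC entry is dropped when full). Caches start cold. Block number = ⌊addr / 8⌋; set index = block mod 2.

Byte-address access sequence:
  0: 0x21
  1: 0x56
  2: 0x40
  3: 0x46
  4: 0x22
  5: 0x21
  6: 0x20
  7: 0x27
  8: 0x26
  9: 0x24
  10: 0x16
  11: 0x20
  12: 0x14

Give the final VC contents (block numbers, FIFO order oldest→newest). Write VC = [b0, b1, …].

VC = [8, 10, 4]

  [0] addr=0x21 blk=4 s=0: MISS | VC []
  [1] addr=0x56 blk=10 s=0: MISS | VC [4]
  [2] addr=0x40 blk=8 s=0: MISS | VC [4, 10]
  [3] addr=0x46 blk=8 s=0: L1-HIT | VC [4, 10]
  [4] addr=0x22 blk=4 s=0: VC-HIT | VC [8, 10]
  [5] addr=0x21 blk=4 s=0: L1-HIT | VC [8, 10]
  [6] addr=0x20 blk=4 s=0: L1-HIT | VC [8, 10]
  [7] addr=0x27 blk=4 s=0: L1-HIT | VC [8, 10]
  [8] addr=0x26 blk=4 s=0: L1-HIT | VC [8, 10]
  [9] addr=0x24 blk=4 s=0: L1-HIT | VC [8, 10]
  [10] addr=0x16 blk=2 s=0: MISS | VC [8, 10, 4]
  [11] addr=0x20 blk=4 s=0: VC-HIT | VC [8, 10, 2]
  [12] addr=0x14 blk=2 s=0: VC-HIT | VC [8, 10, 4]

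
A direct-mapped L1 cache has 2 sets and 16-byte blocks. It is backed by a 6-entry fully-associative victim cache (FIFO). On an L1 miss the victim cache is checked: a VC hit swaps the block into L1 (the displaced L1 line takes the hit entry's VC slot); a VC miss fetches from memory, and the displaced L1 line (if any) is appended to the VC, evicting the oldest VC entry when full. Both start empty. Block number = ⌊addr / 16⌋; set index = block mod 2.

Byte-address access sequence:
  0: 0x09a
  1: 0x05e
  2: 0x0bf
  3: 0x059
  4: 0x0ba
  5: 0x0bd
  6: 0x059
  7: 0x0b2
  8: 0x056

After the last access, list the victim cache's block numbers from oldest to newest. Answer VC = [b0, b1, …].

  [0] addr=0x9a blk=9 s=1: MISS | VC []
  [1] addr=0x5e blk=5 s=1: MISS | VC [9]
  [2] addr=0xbf blk=11 s=1: MISS | VC [9, 5]
  [3] addr=0x59 blk=5 s=1: VC-HIT | VC [9, 11]
  [4] addr=0xba blk=11 s=1: VC-HIT | VC [9, 5]
  [5] addr=0xbd blk=11 s=1: L1-HIT | VC [9, 5]
  [6] addr=0x59 blk=5 s=1: VC-HIT | VC [9, 11]
  [7] addr=0xb2 blk=11 s=1: VC-HIT | VC [9, 5]
  [8] addr=0x56 blk=5 s=1: VC-HIT | VC [9, 11]

VC = [9, 11]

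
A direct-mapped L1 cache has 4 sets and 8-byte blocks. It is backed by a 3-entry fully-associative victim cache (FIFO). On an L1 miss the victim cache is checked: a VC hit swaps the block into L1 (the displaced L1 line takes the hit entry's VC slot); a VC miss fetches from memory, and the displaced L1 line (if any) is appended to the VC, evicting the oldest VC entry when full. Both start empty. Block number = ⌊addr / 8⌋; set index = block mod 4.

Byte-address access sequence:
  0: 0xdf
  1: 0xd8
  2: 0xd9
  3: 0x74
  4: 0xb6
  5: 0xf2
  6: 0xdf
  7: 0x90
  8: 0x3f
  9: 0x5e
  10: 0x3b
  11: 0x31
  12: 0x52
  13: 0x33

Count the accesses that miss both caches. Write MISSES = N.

MISSES = 9

  [0] addr=0xdf blk=27 s=3: MISS | VC []
  [1] addr=0xd8 blk=27 s=3: L1-HIT | VC []
  [2] addr=0xd9 blk=27 s=3: L1-HIT | VC []
  [3] addr=0x74 blk=14 s=2: MISS | VC []
  [4] addr=0xb6 blk=22 s=2: MISS | VC [14]
  [5] addr=0xf2 blk=30 s=2: MISS | VC [14, 22]
  [6] addr=0xdf blk=27 s=3: L1-HIT | VC [14, 22]
  [7] addr=0x90 blk=18 s=2: MISS | VC [14, 22, 30]
  [8] addr=0x3f blk=7 s=3: MISS | VC [22, 30, 27]
  [9] addr=0x5e blk=11 s=3: MISS | VC [30, 27, 7]
  [10] addr=0x3b blk=7 s=3: VC-HIT | VC [30, 27, 11]
  [11] addr=0x31 blk=6 s=2: MISS | VC [27, 11, 18]
  [12] addr=0x52 blk=10 s=2: MISS | VC [11, 18, 6]
  [13] addr=0x33 blk=6 s=2: VC-HIT | VC [11, 18, 10]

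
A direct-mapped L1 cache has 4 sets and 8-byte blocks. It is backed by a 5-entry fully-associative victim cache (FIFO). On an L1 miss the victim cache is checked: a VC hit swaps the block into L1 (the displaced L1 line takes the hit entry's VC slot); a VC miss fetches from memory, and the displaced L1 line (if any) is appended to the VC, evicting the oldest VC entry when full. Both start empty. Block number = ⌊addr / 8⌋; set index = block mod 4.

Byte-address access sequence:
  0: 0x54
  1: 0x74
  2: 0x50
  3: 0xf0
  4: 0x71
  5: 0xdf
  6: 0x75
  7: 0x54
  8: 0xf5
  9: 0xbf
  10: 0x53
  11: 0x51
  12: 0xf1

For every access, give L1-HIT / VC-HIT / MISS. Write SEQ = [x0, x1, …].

  [0] addr=0x54 blk=10 s=2: MISS | VC []
  [1] addr=0x74 blk=14 s=2: MISS | VC [10]
  [2] addr=0x50 blk=10 s=2: VC-HIT | VC [14]
  [3] addr=0xf0 blk=30 s=2: MISS | VC [14, 10]
  [4] addr=0x71 blk=14 s=2: VC-HIT | VC [30, 10]
  [5] addr=0xdf blk=27 s=3: MISS | VC [30, 10]
  [6] addr=0x75 blk=14 s=2: L1-HIT | VC [30, 10]
  [7] addr=0x54 blk=10 s=2: VC-HIT | VC [30, 14]
  [8] addr=0xf5 blk=30 s=2: VC-HIT | VC [10, 14]
  [9] addr=0xbf blk=23 s=3: MISS | VC [10, 14, 27]
  [10] addr=0x53 blk=10 s=2: VC-HIT | VC [30, 14, 27]
  [11] addr=0x51 blk=10 s=2: L1-HIT | VC [30, 14, 27]
  [12] addr=0xf1 blk=30 s=2: VC-HIT | VC [10, 14, 27]

SEQ = [MISS, MISS, VC-HIT, MISS, VC-HIT, MISS, L1-HIT, VC-HIT, VC-HIT, MISS, VC-HIT, L1-HIT, VC-HIT]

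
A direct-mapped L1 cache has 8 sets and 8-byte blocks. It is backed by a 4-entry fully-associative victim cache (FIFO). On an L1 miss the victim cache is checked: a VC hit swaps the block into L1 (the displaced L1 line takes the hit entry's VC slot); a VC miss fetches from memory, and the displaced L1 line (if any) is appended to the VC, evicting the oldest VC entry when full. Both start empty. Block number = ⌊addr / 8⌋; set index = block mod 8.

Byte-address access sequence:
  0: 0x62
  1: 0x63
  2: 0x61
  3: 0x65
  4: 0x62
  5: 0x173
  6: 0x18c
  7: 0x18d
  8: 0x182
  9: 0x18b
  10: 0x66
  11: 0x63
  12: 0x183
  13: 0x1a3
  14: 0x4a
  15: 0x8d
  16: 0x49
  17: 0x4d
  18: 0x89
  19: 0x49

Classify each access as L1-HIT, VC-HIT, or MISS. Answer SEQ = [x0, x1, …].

SEQ = [MISS, L1-HIT, L1-HIT, L1-HIT, L1-HIT, MISS, MISS, L1-HIT, MISS, L1-HIT, L1-HIT, L1-HIT, L1-HIT, MISS, MISS, MISS, VC-HIT, L1-HIT, VC-HIT, VC-HIT]

  [0] addr=0x62 blk=12 s=4: MISS | VC []
  [1] addr=0x63 blk=12 s=4: L1-HIT | VC []
  [2] addr=0x61 blk=12 s=4: L1-HIT | VC []
  [3] addr=0x65 blk=12 s=4: L1-HIT | VC []
  [4] addr=0x62 blk=12 s=4: L1-HIT | VC []
  [5] addr=0x173 blk=46 s=6: MISS | VC []
  [6] addr=0x18c blk=49 s=1: MISS | VC []
  [7] addr=0x18d blk=49 s=1: L1-HIT | VC []
  [8] addr=0x182 blk=48 s=0: MISS | VC []
  [9] addr=0x18b blk=49 s=1: L1-HIT | VC []
  [10] addr=0x66 blk=12 s=4: L1-HIT | VC []
  [11] addr=0x63 blk=12 s=4: L1-HIT | VC []
  [12] addr=0x183 blk=48 s=0: L1-HIT | VC []
  [13] addr=0x1a3 blk=52 s=4: MISS | VC [12]
  [14] addr=0x4a blk=9 s=1: MISS | VC [12, 49]
  [15] addr=0x8d blk=17 s=1: MISS | VC [12, 49, 9]
  [16] addr=0x49 blk=9 s=1: VC-HIT | VC [12, 49, 17]
  [17] addr=0x4d blk=9 s=1: L1-HIT | VC [12, 49, 17]
  [18] addr=0x89 blk=17 s=1: VC-HIT | VC [12, 49, 9]
  [19] addr=0x49 blk=9 s=1: VC-HIT | VC [12, 49, 17]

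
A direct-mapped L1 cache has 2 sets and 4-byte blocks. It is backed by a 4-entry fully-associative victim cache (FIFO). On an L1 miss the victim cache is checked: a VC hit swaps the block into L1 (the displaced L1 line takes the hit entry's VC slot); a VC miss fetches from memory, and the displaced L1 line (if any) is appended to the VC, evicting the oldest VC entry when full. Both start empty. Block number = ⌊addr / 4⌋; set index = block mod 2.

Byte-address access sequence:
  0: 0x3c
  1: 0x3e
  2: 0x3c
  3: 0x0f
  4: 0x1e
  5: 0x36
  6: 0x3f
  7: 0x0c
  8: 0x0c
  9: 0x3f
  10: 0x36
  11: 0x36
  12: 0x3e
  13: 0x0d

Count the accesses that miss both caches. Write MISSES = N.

MISSES = 4

  [0] addr=0x3c blk=15 s=1: MISS | VC []
  [1] addr=0x3e blk=15 s=1: L1-HIT | VC []
  [2] addr=0x3c blk=15 s=1: L1-HIT | VC []
  [3] addr=0xf blk=3 s=1: MISS | VC [15]
  [4] addr=0x1e blk=7 s=1: MISS | VC [15, 3]
  [5] addr=0x36 blk=13 s=1: MISS | VC [15, 3, 7]
  [6] addr=0x3f blk=15 s=1: VC-HIT | VC [13, 3, 7]
  [7] addr=0xc blk=3 s=1: VC-HIT | VC [13, 15, 7]
  [8] addr=0xc blk=3 s=1: L1-HIT | VC [13, 15, 7]
  [9] addr=0x3f blk=15 s=1: VC-HIT | VC [13, 3, 7]
  [10] addr=0x36 blk=13 s=1: VC-HIT | VC [15, 3, 7]
  [11] addr=0x36 blk=13 s=1: L1-HIT | VC [15, 3, 7]
  [12] addr=0x3e blk=15 s=1: VC-HIT | VC [13, 3, 7]
  [13] addr=0xd blk=3 s=1: VC-HIT | VC [13, 15, 7]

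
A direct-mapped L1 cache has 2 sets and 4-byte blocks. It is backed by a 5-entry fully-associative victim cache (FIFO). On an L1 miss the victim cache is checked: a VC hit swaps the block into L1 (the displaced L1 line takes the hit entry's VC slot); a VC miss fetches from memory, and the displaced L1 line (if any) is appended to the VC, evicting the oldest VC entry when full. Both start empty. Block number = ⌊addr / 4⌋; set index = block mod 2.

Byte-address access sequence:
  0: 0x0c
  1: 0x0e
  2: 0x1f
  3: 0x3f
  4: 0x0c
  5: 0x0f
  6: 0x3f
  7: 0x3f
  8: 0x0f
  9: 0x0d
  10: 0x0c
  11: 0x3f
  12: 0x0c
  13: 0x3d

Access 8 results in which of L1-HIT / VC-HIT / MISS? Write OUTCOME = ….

#0 0xc→b3/s1 MISS; vc=[]
#1 0xe→b3/s1 L1-HIT; vc=[]
#2 0x1f→b7/s1 MISS; vc=[3]
#3 0x3f→b15/s1 MISS; vc=[3,7]
#4 0xc→b3/s1 VC-HIT; vc=[15,7]
#5 0xf→b3/s1 L1-HIT; vc=[15,7]
#6 0x3f→b15/s1 VC-HIT; vc=[3,7]
#7 0x3f→b15/s1 L1-HIT; vc=[3,7]
#8 0xf→b3/s1 VC-HIT; vc=[15,7]
#9 0xd→b3/s1 L1-HIT; vc=[15,7]
#10 0xc→b3/s1 L1-HIT; vc=[15,7]
#11 0x3f→b15/s1 VC-HIT; vc=[3,7]
#12 0xc→b3/s1 VC-HIT; vc=[15,7]
#13 0x3d→b15/s1 VC-HIT; vc=[3,7]

OUTCOME = VC-HIT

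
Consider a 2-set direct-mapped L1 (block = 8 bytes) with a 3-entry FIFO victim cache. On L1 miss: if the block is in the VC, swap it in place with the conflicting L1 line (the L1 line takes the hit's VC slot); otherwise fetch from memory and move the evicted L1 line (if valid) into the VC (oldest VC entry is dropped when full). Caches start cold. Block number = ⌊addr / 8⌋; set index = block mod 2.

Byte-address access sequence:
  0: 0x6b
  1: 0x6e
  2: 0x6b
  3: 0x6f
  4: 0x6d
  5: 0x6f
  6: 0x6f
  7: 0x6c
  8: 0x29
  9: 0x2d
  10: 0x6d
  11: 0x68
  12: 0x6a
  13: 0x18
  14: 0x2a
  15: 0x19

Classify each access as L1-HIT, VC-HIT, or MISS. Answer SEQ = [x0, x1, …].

0: 0x6b (blk 13, set 1) → MISS  vc=[]
1: 0x6e (blk 13, set 1) → L1-HIT  vc=[]
2: 0x6b (blk 13, set 1) → L1-HIT  vc=[]
3: 0x6f (blk 13, set 1) → L1-HIT  vc=[]
4: 0x6d (blk 13, set 1) → L1-HIT  vc=[]
5: 0x6f (blk 13, set 1) → L1-HIT  vc=[]
6: 0x6f (blk 13, set 1) → L1-HIT  vc=[]
7: 0x6c (blk 13, set 1) → L1-HIT  vc=[]
8: 0x29 (blk 5, set 1) → MISS  vc=[13]
9: 0x2d (blk 5, set 1) → L1-HIT  vc=[13]
10: 0x6d (blk 13, set 1) → VC-HIT  vc=[5]
11: 0x68 (blk 13, set 1) → L1-HIT  vc=[5]
12: 0x6a (blk 13, set 1) → L1-HIT  vc=[5]
13: 0x18 (blk 3, set 1) → MISS  vc=[5, 13]
14: 0x2a (blk 5, set 1) → VC-HIT  vc=[3, 13]
15: 0x19 (blk 3, set 1) → VC-HIT  vc=[5, 13]

SEQ = [MISS, L1-HIT, L1-HIT, L1-HIT, L1-HIT, L1-HIT, L1-HIT, L1-HIT, MISS, L1-HIT, VC-HIT, L1-HIT, L1-HIT, MISS, VC-HIT, VC-HIT]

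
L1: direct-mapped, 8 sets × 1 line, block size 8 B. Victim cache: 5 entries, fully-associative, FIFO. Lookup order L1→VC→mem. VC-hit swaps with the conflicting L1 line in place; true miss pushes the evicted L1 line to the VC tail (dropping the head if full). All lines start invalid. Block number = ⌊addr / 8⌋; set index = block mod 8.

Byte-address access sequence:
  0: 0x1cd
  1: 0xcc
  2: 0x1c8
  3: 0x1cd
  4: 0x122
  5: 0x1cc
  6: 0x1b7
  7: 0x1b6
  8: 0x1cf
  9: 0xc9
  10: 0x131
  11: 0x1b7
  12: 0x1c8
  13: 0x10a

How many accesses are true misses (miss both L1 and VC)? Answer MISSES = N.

#0 0x1cd→b57/s1 MISS; vc=[]
#1 0xcc→b25/s1 MISS; vc=[57]
#2 0x1c8→b57/s1 VC-HIT; vc=[25]
#3 0x1cd→b57/s1 L1-HIT; vc=[25]
#4 0x122→b36/s4 MISS; vc=[25]
#5 0x1cc→b57/s1 L1-HIT; vc=[25]
#6 0x1b7→b54/s6 MISS; vc=[25]
#7 0x1b6→b54/s6 L1-HIT; vc=[25]
#8 0x1cf→b57/s1 L1-HIT; vc=[25]
#9 0xc9→b25/s1 VC-HIT; vc=[57]
#10 0x131→b38/s6 MISS; vc=[57,54]
#11 0x1b7→b54/s6 VC-HIT; vc=[57,38]
#12 0x1c8→b57/s1 VC-HIT; vc=[25,38]
#13 0x10a→b33/s1 MISS; vc=[25,38,57]

MISSES = 6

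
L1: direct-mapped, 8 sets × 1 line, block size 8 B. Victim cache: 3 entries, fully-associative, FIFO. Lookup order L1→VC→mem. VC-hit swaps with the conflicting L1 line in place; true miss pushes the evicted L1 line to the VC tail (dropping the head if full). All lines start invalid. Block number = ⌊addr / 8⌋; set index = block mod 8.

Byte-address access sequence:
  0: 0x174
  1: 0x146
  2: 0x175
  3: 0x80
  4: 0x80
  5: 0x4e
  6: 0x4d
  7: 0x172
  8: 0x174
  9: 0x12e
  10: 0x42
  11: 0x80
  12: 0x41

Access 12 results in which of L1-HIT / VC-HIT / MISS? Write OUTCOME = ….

OUTCOME = VC-HIT

0: 0x174 (blk 46, set 6) → MISS  vc=[]
1: 0x146 (blk 40, set 0) → MISS  vc=[]
2: 0x175 (blk 46, set 6) → L1-HIT  vc=[]
3: 0x80 (blk 16, set 0) → MISS  vc=[40]
4: 0x80 (blk 16, set 0) → L1-HIT  vc=[40]
5: 0x4e (blk 9, set 1) → MISS  vc=[40]
6: 0x4d (blk 9, set 1) → L1-HIT  vc=[40]
7: 0x172 (blk 46, set 6) → L1-HIT  vc=[40]
8: 0x174 (blk 46, set 6) → L1-HIT  vc=[40]
9: 0x12e (blk 37, set 5) → MISS  vc=[40]
10: 0x42 (blk 8, set 0) → MISS  vc=[40, 16]
11: 0x80 (blk 16, set 0) → VC-HIT  vc=[40, 8]
12: 0x41 (blk 8, set 0) → VC-HIT  vc=[40, 16]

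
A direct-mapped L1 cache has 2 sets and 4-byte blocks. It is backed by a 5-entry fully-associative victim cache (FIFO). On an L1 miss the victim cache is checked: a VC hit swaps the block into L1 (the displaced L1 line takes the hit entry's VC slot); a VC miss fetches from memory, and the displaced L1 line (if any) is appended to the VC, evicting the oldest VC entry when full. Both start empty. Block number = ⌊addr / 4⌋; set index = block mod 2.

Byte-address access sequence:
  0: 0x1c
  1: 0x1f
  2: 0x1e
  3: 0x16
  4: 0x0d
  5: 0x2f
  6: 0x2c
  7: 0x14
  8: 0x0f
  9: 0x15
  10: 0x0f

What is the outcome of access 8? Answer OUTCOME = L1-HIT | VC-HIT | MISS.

#0 0x1c→b7/s1 MISS; vc=[]
#1 0x1f→b7/s1 L1-HIT; vc=[]
#2 0x1e→b7/s1 L1-HIT; vc=[]
#3 0x16→b5/s1 MISS; vc=[7]
#4 0xd→b3/s1 MISS; vc=[7,5]
#5 0x2f→b11/s1 MISS; vc=[7,5,3]
#6 0x2c→b11/s1 L1-HIT; vc=[7,5,3]
#7 0x14→b5/s1 VC-HIT; vc=[7,11,3]
#8 0xf→b3/s1 VC-HIT; vc=[7,11,5]
#9 0x15→b5/s1 VC-HIT; vc=[7,11,3]
#10 0xf→b3/s1 VC-HIT; vc=[7,11,5]

OUTCOME = VC-HIT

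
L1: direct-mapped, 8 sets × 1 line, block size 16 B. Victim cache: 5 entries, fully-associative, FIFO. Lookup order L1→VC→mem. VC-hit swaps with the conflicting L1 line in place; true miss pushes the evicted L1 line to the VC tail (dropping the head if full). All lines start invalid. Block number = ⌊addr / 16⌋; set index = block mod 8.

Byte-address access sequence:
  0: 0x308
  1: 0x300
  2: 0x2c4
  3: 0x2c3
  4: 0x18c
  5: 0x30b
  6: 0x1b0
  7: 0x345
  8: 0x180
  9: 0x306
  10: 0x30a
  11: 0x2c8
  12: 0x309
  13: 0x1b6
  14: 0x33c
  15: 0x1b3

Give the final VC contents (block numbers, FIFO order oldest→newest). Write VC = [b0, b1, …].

  [0] addr=0x308 blk=48 s=0: MISS | VC []
  [1] addr=0x300 blk=48 s=0: L1-HIT | VC []
  [2] addr=0x2c4 blk=44 s=4: MISS | VC []
  [3] addr=0x2c3 blk=44 s=4: L1-HIT | VC []
  [4] addr=0x18c blk=24 s=0: MISS | VC [48]
  [5] addr=0x30b blk=48 s=0: VC-HIT | VC [24]
  [6] addr=0x1b0 blk=27 s=3: MISS | VC [24]
  [7] addr=0x345 blk=52 s=4: MISS | VC [24, 44]
  [8] addr=0x180 blk=24 s=0: VC-HIT | VC [48, 44]
  [9] addr=0x306 blk=48 s=0: VC-HIT | VC [24, 44]
  [10] addr=0x30a blk=48 s=0: L1-HIT | VC [24, 44]
  [11] addr=0x2c8 blk=44 s=4: VC-HIT | VC [24, 52]
  [12] addr=0x309 blk=48 s=0: L1-HIT | VC [24, 52]
  [13] addr=0x1b6 blk=27 s=3: L1-HIT | VC [24, 52]
  [14] addr=0x33c blk=51 s=3: MISS | VC [24, 52, 27]
  [15] addr=0x1b3 blk=27 s=3: VC-HIT | VC [24, 52, 51]

VC = [24, 52, 51]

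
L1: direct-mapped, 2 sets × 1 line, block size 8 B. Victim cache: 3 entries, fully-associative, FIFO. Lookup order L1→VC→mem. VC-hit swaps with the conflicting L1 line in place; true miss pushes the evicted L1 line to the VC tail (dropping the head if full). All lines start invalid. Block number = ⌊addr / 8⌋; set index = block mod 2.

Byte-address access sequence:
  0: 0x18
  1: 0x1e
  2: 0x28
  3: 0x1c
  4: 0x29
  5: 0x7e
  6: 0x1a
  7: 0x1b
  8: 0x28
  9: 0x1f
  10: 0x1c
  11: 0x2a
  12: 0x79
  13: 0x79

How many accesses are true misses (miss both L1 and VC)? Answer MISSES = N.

0: 0x18 (blk 3, set 1) → MISS  vc=[]
1: 0x1e (blk 3, set 1) → L1-HIT  vc=[]
2: 0x28 (blk 5, set 1) → MISS  vc=[3]
3: 0x1c (blk 3, set 1) → VC-HIT  vc=[5]
4: 0x29 (blk 5, set 1) → VC-HIT  vc=[3]
5: 0x7e (blk 15, set 1) → MISS  vc=[3, 5]
6: 0x1a (blk 3, set 1) → VC-HIT  vc=[15, 5]
7: 0x1b (blk 3, set 1) → L1-HIT  vc=[15, 5]
8: 0x28 (blk 5, set 1) → VC-HIT  vc=[15, 3]
9: 0x1f (blk 3, set 1) → VC-HIT  vc=[15, 5]
10: 0x1c (blk 3, set 1) → L1-HIT  vc=[15, 5]
11: 0x2a (blk 5, set 1) → VC-HIT  vc=[15, 3]
12: 0x79 (blk 15, set 1) → VC-HIT  vc=[5, 3]
13: 0x79 (blk 15, set 1) → L1-HIT  vc=[5, 3]

MISSES = 3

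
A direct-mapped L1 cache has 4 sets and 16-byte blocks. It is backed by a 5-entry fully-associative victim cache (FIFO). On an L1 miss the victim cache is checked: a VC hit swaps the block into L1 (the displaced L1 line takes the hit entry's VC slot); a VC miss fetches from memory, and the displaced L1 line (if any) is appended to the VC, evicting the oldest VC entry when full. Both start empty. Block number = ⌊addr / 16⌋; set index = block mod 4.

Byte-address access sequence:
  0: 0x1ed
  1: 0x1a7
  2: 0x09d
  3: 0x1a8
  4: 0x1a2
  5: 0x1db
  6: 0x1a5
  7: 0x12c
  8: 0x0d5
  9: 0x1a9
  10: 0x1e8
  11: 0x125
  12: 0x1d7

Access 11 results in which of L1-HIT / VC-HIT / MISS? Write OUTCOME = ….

OUTCOME = VC-HIT

0: 0x1ed (blk 30, set 2) → MISS  vc=[]
1: 0x1a7 (blk 26, set 2) → MISS  vc=[30]
2: 0x9d (blk 9, set 1) → MISS  vc=[30]
3: 0x1a8 (blk 26, set 2) → L1-HIT  vc=[30]
4: 0x1a2 (blk 26, set 2) → L1-HIT  vc=[30]
5: 0x1db (blk 29, set 1) → MISS  vc=[30, 9]
6: 0x1a5 (blk 26, set 2) → L1-HIT  vc=[30, 9]
7: 0x12c (blk 18, set 2) → MISS  vc=[30, 9, 26]
8: 0xd5 (blk 13, set 1) → MISS  vc=[30, 9, 26, 29]
9: 0x1a9 (blk 26, set 2) → VC-HIT  vc=[30, 9, 18, 29]
10: 0x1e8 (blk 30, set 2) → VC-HIT  vc=[26, 9, 18, 29]
11: 0x125 (blk 18, set 2) → VC-HIT  vc=[26, 9, 30, 29]
12: 0x1d7 (blk 29, set 1) → VC-HIT  vc=[26, 9, 30, 13]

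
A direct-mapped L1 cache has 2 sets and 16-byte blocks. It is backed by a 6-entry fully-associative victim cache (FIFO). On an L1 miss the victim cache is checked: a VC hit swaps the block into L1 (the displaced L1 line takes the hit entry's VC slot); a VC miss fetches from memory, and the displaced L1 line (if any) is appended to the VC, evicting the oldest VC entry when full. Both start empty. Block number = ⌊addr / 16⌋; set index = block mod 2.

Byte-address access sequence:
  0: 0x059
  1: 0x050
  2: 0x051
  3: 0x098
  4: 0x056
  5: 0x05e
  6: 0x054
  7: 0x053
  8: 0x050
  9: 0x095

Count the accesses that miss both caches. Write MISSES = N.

MISSES = 2

#0 0x59→b5/s1 MISS; vc=[]
#1 0x50→b5/s1 L1-HIT; vc=[]
#2 0x51→b5/s1 L1-HIT; vc=[]
#3 0x98→b9/s1 MISS; vc=[5]
#4 0x56→b5/s1 VC-HIT; vc=[9]
#5 0x5e→b5/s1 L1-HIT; vc=[9]
#6 0x54→b5/s1 L1-HIT; vc=[9]
#7 0x53→b5/s1 L1-HIT; vc=[9]
#8 0x50→b5/s1 L1-HIT; vc=[9]
#9 0x95→b9/s1 VC-HIT; vc=[5]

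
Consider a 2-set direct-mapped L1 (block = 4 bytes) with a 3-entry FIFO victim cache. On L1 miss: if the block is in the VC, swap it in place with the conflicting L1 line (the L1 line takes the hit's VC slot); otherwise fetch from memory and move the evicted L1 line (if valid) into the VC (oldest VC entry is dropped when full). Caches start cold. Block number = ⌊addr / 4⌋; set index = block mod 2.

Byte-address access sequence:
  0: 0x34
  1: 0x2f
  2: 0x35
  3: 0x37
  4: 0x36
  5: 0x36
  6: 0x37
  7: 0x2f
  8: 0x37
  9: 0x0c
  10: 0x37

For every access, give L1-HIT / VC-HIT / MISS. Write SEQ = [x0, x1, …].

#0 0x34→b13/s1 MISS; vc=[]
#1 0x2f→b11/s1 MISS; vc=[13]
#2 0x35→b13/s1 VC-HIT; vc=[11]
#3 0x37→b13/s1 L1-HIT; vc=[11]
#4 0x36→b13/s1 L1-HIT; vc=[11]
#5 0x36→b13/s1 L1-HIT; vc=[11]
#6 0x37→b13/s1 L1-HIT; vc=[11]
#7 0x2f→b11/s1 VC-HIT; vc=[13]
#8 0x37→b13/s1 VC-HIT; vc=[11]
#9 0xc→b3/s1 MISS; vc=[11,13]
#10 0x37→b13/s1 VC-HIT; vc=[11,3]

SEQ = [MISS, MISS, VC-HIT, L1-HIT, L1-HIT, L1-HIT, L1-HIT, VC-HIT, VC-HIT, MISS, VC-HIT]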